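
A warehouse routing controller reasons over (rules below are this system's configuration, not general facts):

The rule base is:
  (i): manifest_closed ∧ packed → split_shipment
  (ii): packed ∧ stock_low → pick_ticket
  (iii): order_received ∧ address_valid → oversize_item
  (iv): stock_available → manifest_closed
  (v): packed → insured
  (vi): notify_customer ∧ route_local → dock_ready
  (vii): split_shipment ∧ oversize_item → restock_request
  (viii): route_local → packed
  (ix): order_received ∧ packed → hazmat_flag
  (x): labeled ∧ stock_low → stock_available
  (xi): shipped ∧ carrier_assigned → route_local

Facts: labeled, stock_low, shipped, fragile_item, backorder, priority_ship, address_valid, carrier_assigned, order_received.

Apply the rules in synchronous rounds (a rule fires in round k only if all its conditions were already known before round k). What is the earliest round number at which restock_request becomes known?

4

Round 1 — (iii), (x), (xi), derive oversize_item, stock_available, route_local.
Round 2 — (iv), (viii), derive manifest_closed, packed.
Round 3 — (i), (ii), (v), (ix), derive split_shipment, pick_ticket, insured, hazmat_flag.
Round 4 — (vii), derive restock_request.
restock_request first appears in round 4.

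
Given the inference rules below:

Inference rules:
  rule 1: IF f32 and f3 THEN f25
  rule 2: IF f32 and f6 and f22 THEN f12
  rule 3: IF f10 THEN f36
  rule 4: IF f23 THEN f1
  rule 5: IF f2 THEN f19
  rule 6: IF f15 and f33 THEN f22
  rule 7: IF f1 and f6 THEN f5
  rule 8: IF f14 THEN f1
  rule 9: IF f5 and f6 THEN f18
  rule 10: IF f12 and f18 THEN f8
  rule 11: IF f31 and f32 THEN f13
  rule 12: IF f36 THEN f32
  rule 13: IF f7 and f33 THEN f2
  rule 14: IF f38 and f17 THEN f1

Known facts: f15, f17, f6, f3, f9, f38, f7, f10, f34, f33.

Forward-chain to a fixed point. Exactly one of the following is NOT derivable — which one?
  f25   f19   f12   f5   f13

[1] rule 3 [IF f10 THEN f36]; rule 6 [IF f15 and f33 THEN f22]; rule 13 [IF f7 and f33 THEN f2]; rule 14 [IF f38 and f17 THEN f1]. ⇒ new: f36, f22, f2, f1.
[2] rule 5 [IF f2 THEN f19]; rule 7 [IF f1 and f6 THEN f5]; rule 12 [IF f36 THEN f32]. ⇒ new: f19, f5, f32.
[3] rule 1 [IF f32 and f3 THEN f25]; rule 2 [IF f32 and f6 and f22 THEN f12]; rule 9 [IF f5 and f6 THEN f18]. ⇒ new: f25, f12, f18.
[4] rule 10 [IF f12 and f18 THEN f8]. ⇒ new: f8.
Derived: f25 (round 3), f19 (round 2), f5 (round 2), f12 (round 3). f13 never appears in any round.

f13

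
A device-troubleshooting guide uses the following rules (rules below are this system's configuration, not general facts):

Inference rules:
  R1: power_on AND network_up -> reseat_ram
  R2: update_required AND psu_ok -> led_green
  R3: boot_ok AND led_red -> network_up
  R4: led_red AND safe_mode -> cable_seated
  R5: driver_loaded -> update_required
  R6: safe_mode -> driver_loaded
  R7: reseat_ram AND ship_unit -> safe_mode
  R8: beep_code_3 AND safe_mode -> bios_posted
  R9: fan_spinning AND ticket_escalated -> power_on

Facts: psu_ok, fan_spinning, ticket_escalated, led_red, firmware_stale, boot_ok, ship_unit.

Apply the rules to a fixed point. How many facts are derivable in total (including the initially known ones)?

[1] R3 [boot_ok AND led_red -> network_up]; R9 [fan_spinning AND ticket_escalated -> power_on]. ⇒ new: network_up, power_on.
[2] R1 [power_on AND network_up -> reseat_ram]. ⇒ new: reseat_ram.
[3] R7 [reseat_ram AND ship_unit -> safe_mode]. ⇒ new: safe_mode.
[4] R4 [led_red AND safe_mode -> cable_seated]; R6 [safe_mode -> driver_loaded]. ⇒ new: cable_seated, driver_loaded.
[5] R5 [driver_loaded -> update_required]. ⇒ new: update_required.
[6] R2 [update_required AND psu_ok -> led_green]. ⇒ new: led_green.
Closure: {boot_ok, cable_seated, driver_loaded, fan_spinning, firmware_stale, led_green, led_red, network_up, power_on, psu_ok, reseat_ram, safe_mode, ship_unit, ticket_escalated, update_required} — 15 facts.

15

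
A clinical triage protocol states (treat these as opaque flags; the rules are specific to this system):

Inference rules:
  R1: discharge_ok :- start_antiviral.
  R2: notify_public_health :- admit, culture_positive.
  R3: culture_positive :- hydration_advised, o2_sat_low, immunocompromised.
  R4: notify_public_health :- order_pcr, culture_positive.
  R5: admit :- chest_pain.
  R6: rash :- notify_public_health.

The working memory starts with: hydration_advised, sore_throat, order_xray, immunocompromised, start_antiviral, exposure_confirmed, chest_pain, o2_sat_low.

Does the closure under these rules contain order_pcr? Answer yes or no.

no

Round 1 — R1, R3, R5, derive discharge_ok, culture_positive, admit.
Round 2 — R2, derive notify_public_health.
Round 3 — R6, derive rash.
Fixed point reached. No rule has order_pcr as a consequent, and it is not given.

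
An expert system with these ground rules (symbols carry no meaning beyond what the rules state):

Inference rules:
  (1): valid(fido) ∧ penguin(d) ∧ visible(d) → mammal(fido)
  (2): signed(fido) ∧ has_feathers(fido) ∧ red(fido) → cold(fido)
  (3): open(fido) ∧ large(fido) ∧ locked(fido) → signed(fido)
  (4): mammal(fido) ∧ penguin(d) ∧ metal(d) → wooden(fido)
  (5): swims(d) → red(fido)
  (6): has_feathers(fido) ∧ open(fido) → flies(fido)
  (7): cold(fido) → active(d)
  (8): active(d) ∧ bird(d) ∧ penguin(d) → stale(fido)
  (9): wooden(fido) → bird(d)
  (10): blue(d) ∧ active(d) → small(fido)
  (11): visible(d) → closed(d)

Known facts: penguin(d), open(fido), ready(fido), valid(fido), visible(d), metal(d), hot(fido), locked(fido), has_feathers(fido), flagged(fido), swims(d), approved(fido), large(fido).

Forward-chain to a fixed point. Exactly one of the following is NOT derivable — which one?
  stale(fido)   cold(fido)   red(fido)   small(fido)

Round 1 — (1), (3), (5), (6), (11), derive mammal(fido), signed(fido), red(fido), flies(fido), closed(d).
Round 2 — (2), (4), derive cold(fido), wooden(fido).
Round 3 — (7), (9), derive active(d), bird(d).
Round 4 — (8), derive stale(fido).
Derived: cold(fido) (round 2), stale(fido) (round 4), red(fido) (round 1). small(fido) never appears in any round.

small(fido)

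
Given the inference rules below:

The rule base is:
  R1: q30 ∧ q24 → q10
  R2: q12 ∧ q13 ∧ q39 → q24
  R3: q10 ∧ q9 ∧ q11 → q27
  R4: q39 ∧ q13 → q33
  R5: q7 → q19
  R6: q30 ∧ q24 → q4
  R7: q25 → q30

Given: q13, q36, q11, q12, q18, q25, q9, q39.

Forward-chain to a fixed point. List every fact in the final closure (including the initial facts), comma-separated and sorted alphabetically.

Round 1: R2 [q12 ∧ q13 ∧ q39 → q24]; R4 [q39 ∧ q13 → q33]; R7 [q25 → q30]. New: q24, q33, q30.
Round 2: R1 [q30 ∧ q24 → q10]; R6 [q30 ∧ q24 → q4]. New: q10, q4.
Round 3: R3 [q10 ∧ q9 ∧ q11 → q27]. New: q27.

q10, q11, q12, q13, q18, q24, q25, q27, q30, q33, q36, q39, q4, q9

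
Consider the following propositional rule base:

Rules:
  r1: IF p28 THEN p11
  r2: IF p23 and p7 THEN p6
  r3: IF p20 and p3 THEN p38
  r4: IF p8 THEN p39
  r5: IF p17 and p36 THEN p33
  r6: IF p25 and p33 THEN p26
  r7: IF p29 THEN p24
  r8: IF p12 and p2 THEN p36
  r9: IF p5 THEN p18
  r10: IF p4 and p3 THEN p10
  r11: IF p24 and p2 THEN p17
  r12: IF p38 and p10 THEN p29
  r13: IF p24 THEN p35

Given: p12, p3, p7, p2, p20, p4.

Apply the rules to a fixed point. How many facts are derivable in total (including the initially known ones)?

14

Round 1: r3 [IF p20 and p3 THEN p38]; r8 [IF p12 and p2 THEN p36]; r10 [IF p4 and p3 THEN p10]. New: p38, p36, p10.
Round 2: r12 [IF p38 and p10 THEN p29]. New: p29.
Round 3: r7 [IF p29 THEN p24]. New: p24.
Round 4: r11 [IF p24 and p2 THEN p17]; r13 [IF p24 THEN p35]. New: p17, p35.
Round 5: r5 [IF p17 and p36 THEN p33]. New: p33.
Closure: {p10, p12, p17, p2, p20, p24, p29, p3, p33, p35, p36, p38, p4, p7} — 14 facts.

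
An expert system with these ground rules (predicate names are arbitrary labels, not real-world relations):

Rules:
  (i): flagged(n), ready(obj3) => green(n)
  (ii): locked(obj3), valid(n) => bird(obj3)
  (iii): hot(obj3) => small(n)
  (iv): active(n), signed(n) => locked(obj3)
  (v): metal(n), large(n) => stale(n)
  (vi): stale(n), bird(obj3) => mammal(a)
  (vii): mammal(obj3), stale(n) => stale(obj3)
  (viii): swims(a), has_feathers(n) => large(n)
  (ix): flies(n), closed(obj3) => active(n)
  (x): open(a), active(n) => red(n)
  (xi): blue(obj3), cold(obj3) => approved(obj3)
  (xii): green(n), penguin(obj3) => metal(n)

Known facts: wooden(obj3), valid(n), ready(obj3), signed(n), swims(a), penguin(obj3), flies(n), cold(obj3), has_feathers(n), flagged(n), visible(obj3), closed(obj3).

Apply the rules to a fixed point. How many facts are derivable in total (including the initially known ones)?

Round 1: (i) [flagged(n), ready(obj3) => green(n)]; (viii) [swims(a), has_feathers(n) => large(n)]; (ix) [flies(n), closed(obj3) => active(n)]. New: green(n), large(n), active(n).
Round 2: (iv) [active(n), signed(n) => locked(obj3)]; (xii) [green(n), penguin(obj3) => metal(n)]. New: locked(obj3), metal(n).
Round 3: (ii) [locked(obj3), valid(n) => bird(obj3)]; (v) [metal(n), large(n) => stale(n)]. New: bird(obj3), stale(n).
Round 4: (vi) [stale(n), bird(obj3) => mammal(a)]. New: mammal(a).
Closure: {active(n), bird(obj3), closed(obj3), cold(obj3), flagged(n), flies(n), green(n), has_feathers(n), large(n), locked(obj3), mammal(a), metal(n), penguin(obj3), ready(obj3), signed(n), stale(n), swims(a), valid(n), visible(obj3), wooden(obj3)} — 20 facts.

20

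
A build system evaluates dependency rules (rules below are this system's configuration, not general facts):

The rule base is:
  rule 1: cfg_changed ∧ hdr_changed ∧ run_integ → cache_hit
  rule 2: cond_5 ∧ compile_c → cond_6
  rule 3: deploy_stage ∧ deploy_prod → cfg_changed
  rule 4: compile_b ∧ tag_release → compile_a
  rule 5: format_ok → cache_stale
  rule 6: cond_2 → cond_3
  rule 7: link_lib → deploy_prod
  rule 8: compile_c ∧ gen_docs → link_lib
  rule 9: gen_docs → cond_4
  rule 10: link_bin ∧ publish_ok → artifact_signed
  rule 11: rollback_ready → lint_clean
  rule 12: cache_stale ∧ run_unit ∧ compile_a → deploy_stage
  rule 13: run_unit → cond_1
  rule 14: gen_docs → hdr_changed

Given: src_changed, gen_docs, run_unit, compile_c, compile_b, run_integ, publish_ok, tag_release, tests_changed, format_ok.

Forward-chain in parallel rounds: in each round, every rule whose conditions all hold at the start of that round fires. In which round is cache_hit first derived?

Round 1: rule 4 [compile_b ∧ tag_release → compile_a]; rule 5 [format_ok → cache_stale]; rule 8 [compile_c ∧ gen_docs → link_lib]; rule 9 [gen_docs → cond_4]; rule 13 [run_unit → cond_1]; rule 14 [gen_docs → hdr_changed]. New: compile_a, cache_stale, link_lib, cond_4, cond_1, hdr_changed.
Round 2: rule 7 [link_lib → deploy_prod]; rule 12 [cache_stale ∧ run_unit ∧ compile_a → deploy_stage]. New: deploy_prod, deploy_stage.
Round 3: rule 3 [deploy_stage ∧ deploy_prod → cfg_changed]. New: cfg_changed.
Round 4: rule 1 [cfg_changed ∧ hdr_changed ∧ run_integ → cache_hit]. New: cache_hit.
cache_hit first appears in round 4.

4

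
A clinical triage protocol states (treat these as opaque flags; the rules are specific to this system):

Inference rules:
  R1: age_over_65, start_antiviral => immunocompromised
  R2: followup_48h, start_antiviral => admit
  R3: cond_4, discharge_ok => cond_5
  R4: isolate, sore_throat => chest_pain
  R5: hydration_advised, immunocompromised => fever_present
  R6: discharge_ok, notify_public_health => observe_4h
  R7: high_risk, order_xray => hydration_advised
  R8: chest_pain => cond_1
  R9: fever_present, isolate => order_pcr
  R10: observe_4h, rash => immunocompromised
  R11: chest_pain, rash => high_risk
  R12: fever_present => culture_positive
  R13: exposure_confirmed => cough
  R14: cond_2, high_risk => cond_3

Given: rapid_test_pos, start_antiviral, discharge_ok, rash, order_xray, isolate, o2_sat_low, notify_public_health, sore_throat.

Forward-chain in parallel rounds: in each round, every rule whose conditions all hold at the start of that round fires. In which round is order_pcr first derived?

5

Round 1 — R4, R6, derive chest_pain, observe_4h.
Round 2 — R8, R10, R11, derive cond_1, immunocompromised, high_risk.
Round 3 — R7, derive hydration_advised.
Round 4 — R5, derive fever_present.
Round 5 — R9, R12, derive order_pcr, culture_positive.
order_pcr first appears in round 5.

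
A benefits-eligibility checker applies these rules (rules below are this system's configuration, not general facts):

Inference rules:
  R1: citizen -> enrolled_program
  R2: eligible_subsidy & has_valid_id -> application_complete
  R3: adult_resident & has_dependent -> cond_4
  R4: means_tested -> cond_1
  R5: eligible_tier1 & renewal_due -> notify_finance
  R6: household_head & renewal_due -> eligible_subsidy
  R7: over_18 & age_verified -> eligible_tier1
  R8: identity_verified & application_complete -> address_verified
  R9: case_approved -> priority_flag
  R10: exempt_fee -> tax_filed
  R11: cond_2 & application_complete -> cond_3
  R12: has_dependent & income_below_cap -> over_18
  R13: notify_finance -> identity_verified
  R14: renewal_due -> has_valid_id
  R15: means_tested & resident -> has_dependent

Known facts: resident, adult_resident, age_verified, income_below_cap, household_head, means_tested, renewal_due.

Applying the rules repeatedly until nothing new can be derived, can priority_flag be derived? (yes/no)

Round 1: R4 [means_tested -> cond_1]; R6 [household_head & renewal_due -> eligible_subsidy]; R14 [renewal_due -> has_valid_id]; R15 [means_tested & resident -> has_dependent]. New: cond_1, eligible_subsidy, has_valid_id, has_dependent.
Round 2: R2 [eligible_subsidy & has_valid_id -> application_complete]; R3 [adult_resident & has_dependent -> cond_4]; R12 [has_dependent & income_below_cap -> over_18]. New: application_complete, cond_4, over_18.
Round 3: R7 [over_18 & age_verified -> eligible_tier1]. New: eligible_tier1.
Round 4: R5 [eligible_tier1 & renewal_due -> notify_finance]. New: notify_finance.
Round 5: R13 [notify_finance -> identity_verified]. New: identity_verified.
Round 6: R8 [identity_verified & application_complete -> address_verified]. New: address_verified.
Fixed point reached. priority_flag is concluded only by R9; R9 needs case_approved (never derived).

no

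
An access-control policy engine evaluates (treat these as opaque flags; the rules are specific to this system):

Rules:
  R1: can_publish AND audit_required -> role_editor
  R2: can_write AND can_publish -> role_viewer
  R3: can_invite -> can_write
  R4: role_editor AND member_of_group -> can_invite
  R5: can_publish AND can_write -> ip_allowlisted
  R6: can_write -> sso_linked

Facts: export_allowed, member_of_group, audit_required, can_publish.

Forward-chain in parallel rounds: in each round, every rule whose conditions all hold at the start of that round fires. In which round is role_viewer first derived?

4

[1] R1 [can_publish AND audit_required -> role_editor]. ⇒ new: role_editor.
[2] R4 [role_editor AND member_of_group -> can_invite]. ⇒ new: can_invite.
[3] R3 [can_invite -> can_write]. ⇒ new: can_write.
[4] R2 [can_write AND can_publish -> role_viewer]; R5 [can_publish AND can_write -> ip_allowlisted]; R6 [can_write -> sso_linked]. ⇒ new: role_viewer, ip_allowlisted, sso_linked.
role_viewer first appears in round 4.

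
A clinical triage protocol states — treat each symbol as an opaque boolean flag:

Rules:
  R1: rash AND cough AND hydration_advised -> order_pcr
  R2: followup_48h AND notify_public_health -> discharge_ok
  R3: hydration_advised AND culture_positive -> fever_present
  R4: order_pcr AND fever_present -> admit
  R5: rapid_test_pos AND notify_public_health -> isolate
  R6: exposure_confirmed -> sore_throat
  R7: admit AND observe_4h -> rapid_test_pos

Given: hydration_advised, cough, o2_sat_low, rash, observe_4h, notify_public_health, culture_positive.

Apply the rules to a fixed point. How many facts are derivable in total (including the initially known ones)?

12

Round 1 fires R1, R3, giving order_pcr, fever_present.
Round 2 fires R4, giving admit.
Round 3 fires R7, giving rapid_test_pos.
Round 4 fires R5, giving isolate.
Closure: {admit, cough, culture_positive, fever_present, hydration_advised, isolate, notify_public_health, o2_sat_low, observe_4h, order_pcr, rapid_test_pos, rash} — 12 facts.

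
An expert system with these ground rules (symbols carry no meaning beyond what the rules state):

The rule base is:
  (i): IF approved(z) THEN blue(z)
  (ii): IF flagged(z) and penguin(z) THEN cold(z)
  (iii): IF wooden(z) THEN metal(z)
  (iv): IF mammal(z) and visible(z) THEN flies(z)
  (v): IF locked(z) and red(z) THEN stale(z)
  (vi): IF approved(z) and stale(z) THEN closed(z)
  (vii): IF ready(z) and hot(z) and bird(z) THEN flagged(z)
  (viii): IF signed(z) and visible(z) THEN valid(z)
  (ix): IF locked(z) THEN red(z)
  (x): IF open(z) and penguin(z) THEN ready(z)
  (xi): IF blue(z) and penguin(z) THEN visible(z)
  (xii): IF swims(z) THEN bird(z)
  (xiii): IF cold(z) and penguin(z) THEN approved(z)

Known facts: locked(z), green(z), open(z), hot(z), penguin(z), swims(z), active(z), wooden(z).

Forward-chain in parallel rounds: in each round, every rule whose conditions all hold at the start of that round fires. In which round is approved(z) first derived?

Round 1 fires (iii), (ix), (x), (xii), giving metal(z), red(z), ready(z), bird(z).
Round 2 fires (v), (vii), giving stale(z), flagged(z).
Round 3 fires (ii), giving cold(z).
Round 4 fires (xiii), giving approved(z).
approved(z) first appears in round 4.

4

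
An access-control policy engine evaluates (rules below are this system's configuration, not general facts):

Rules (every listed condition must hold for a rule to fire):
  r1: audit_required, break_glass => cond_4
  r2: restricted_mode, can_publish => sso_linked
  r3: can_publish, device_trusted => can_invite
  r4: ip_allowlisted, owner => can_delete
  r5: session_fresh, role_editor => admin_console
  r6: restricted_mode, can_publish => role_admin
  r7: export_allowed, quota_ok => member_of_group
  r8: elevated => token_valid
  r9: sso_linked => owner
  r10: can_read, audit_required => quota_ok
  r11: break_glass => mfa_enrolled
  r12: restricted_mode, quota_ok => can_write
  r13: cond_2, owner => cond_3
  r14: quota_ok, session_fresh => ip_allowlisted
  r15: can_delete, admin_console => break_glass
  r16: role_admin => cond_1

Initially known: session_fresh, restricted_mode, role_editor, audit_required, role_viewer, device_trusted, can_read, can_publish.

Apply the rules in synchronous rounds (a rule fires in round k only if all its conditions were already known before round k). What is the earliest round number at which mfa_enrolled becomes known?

5

[1] r2 [restricted_mode, can_publish => sso_linked]; r3 [can_publish, device_trusted => can_invite]; r5 [session_fresh, role_editor => admin_console]; r6 [restricted_mode, can_publish => role_admin]; r10 [can_read, audit_required => quota_ok]. ⇒ new: sso_linked, can_invite, admin_console, role_admin, quota_ok.
[2] r9 [sso_linked => owner]; r12 [restricted_mode, quota_ok => can_write]; r14 [quota_ok, session_fresh => ip_allowlisted]; r16 [role_admin => cond_1]. ⇒ new: owner, can_write, ip_allowlisted, cond_1.
[3] r4 [ip_allowlisted, owner => can_delete]. ⇒ new: can_delete.
[4] r15 [can_delete, admin_console => break_glass]. ⇒ new: break_glass.
[5] r1 [audit_required, break_glass => cond_4]; r11 [break_glass => mfa_enrolled]. ⇒ new: cond_4, mfa_enrolled.
mfa_enrolled first appears in round 5.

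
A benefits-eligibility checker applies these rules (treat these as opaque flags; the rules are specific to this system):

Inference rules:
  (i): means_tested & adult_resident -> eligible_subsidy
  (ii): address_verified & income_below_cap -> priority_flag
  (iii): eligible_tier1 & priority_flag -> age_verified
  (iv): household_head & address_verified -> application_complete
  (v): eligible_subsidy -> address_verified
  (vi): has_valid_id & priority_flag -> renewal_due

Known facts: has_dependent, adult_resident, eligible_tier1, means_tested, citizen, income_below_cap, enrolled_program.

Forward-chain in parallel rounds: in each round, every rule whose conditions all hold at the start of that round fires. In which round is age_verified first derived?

4

Round 1: (i) [means_tested & adult_resident -> eligible_subsidy]. Adds eligible_subsidy.
Round 2: (v) [eligible_subsidy -> address_verified]. Adds address_verified.
Round 3: (ii) [address_verified & income_below_cap -> priority_flag]. Adds priority_flag.
Round 4: (iii) [eligible_tier1 & priority_flag -> age_verified]. Adds age_verified.
age_verified first appears in round 4.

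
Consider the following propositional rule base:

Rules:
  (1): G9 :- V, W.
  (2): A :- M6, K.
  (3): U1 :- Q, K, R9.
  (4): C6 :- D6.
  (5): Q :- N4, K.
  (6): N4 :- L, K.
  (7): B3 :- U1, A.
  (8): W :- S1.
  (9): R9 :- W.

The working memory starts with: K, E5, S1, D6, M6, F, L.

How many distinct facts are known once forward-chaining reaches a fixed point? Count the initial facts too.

15

Round 1: (2) [A :- M6, K.]; (4) [C6 :- D6.]; (6) [N4 :- L, K.]; (8) [W :- S1.]. New: A, C6, N4, W.
Round 2: (5) [Q :- N4, K.]; (9) [R9 :- W.]. New: Q, R9.
Round 3: (3) [U1 :- Q, K, R9.]. New: U1.
Round 4: (7) [B3 :- U1, A.]. New: B3.
Closure: {A, B3, C6, D6, E5, F, K, L, M6, N4, Q, R9, S1, U1, W} — 15 facts.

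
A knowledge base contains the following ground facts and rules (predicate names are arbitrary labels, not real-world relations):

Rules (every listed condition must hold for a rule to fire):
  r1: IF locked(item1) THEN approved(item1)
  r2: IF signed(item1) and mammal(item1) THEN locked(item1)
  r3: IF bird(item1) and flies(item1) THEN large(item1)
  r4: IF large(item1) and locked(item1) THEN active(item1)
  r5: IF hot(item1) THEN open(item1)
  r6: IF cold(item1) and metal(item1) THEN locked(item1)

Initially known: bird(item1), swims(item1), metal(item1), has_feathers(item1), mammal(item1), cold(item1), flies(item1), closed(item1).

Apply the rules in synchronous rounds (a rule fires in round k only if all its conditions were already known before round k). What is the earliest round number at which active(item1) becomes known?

Round 1 — r3, r6, derive large(item1), locked(item1).
Round 2 — r1, r4, derive approved(item1), active(item1).
active(item1) first appears in round 2.

2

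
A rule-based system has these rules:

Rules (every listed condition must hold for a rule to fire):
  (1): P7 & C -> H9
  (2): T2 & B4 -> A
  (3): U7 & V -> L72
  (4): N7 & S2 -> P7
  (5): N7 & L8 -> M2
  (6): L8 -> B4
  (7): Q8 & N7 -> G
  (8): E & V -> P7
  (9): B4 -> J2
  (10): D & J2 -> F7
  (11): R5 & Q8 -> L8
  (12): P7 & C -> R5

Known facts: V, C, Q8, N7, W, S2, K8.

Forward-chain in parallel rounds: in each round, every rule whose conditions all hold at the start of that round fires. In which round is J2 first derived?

5

Round 1: (4) [N7 & S2 -> P7]; (7) [Q8 & N7 -> G]. Adds P7, G.
Round 2: (1) [P7 & C -> H9]; (12) [P7 & C -> R5]. Adds H9, R5.
Round 3: (11) [R5 & Q8 -> L8]. Adds L8.
Round 4: (5) [N7 & L8 -> M2]; (6) [L8 -> B4]. Adds M2, B4.
Round 5: (9) [B4 -> J2]. Adds J2.
J2 first appears in round 5.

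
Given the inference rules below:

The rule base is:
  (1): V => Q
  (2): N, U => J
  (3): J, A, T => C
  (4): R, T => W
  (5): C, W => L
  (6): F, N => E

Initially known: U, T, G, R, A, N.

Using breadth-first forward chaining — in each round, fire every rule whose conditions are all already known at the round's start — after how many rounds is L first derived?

Round 1: (2) [N, U => J]; (4) [R, T => W]. New: J, W.
Round 2: (3) [J, A, T => C]. New: C.
Round 3: (5) [C, W => L]. New: L.
L first appears in round 3.

3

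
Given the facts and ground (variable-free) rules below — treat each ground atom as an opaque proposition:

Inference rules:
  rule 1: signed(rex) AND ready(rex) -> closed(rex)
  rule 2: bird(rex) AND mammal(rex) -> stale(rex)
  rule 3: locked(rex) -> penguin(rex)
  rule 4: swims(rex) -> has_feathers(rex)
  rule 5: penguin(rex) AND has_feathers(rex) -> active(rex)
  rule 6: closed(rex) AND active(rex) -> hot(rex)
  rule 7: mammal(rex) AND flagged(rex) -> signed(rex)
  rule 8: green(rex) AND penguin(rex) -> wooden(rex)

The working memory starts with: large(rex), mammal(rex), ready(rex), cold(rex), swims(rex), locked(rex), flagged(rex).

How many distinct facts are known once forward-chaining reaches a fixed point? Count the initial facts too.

Round 1 fires rule 3, rule 4, rule 7, giving penguin(rex), has_feathers(rex), signed(rex).
Round 2 fires rule 1, rule 5, giving closed(rex), active(rex).
Round 3 fires rule 6, giving hot(rex).
Closure: {active(rex), closed(rex), cold(rex), flagged(rex), has_feathers(rex), hot(rex), large(rex), locked(rex), mammal(rex), penguin(rex), ready(rex), signed(rex), swims(rex)} — 13 facts.

13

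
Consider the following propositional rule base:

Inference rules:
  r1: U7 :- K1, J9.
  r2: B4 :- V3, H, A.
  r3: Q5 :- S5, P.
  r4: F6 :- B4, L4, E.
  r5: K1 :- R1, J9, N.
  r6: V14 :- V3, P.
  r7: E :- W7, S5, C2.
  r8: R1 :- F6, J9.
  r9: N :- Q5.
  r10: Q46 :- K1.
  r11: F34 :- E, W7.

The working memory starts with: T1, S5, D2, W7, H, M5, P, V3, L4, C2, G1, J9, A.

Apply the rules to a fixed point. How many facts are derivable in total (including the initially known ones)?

24

Round 1 — r2, r3, r6, r7, derive B4, Q5, V14, E.
Round 2 — r4, r9, r11, derive F6, N, F34.
Round 3 — r8, derive R1.
Round 4 — r5, derive K1.
Round 5 — r1, r10, derive U7, Q46.
Closure: {A, B4, C2, D2, E, F34, F6, G1, H, J9, K1, L4, M5, N, P, Q46, Q5, R1, S5, T1, U7, V14, V3, W7} — 24 facts.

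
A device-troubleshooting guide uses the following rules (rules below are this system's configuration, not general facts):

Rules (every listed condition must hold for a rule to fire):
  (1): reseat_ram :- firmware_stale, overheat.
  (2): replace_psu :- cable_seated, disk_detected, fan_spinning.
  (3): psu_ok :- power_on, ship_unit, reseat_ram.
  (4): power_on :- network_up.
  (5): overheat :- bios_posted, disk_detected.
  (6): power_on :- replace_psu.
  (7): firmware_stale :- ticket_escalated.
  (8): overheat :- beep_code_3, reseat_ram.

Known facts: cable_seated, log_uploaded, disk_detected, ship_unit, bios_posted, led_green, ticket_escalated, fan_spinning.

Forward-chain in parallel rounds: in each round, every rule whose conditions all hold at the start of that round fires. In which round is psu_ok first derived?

3

[1] (2) [replace_psu :- cable_seated, disk_detected, fan_spinning.]; (5) [overheat :- bios_posted, disk_detected.]; (7) [firmware_stale :- ticket_escalated.]. ⇒ new: replace_psu, overheat, firmware_stale.
[2] (1) [reseat_ram :- firmware_stale, overheat.]; (6) [power_on :- replace_psu.]. ⇒ new: reseat_ram, power_on.
[3] (3) [psu_ok :- power_on, ship_unit, reseat_ram.]. ⇒ new: psu_ok.
psu_ok first appears in round 3.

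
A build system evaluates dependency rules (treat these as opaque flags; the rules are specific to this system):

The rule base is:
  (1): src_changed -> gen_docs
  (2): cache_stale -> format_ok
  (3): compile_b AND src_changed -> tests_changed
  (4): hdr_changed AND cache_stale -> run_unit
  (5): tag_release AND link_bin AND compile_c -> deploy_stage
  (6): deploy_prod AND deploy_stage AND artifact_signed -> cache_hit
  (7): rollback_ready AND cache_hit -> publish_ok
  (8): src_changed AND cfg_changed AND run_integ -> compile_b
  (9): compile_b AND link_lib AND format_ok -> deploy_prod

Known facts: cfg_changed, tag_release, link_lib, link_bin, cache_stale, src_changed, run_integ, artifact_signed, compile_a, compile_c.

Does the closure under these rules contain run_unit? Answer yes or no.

no

[1] (1) [src_changed -> gen_docs]; (2) [cache_stale -> format_ok]; (5) [tag_release AND link_bin AND compile_c -> deploy_stage]; (8) [src_changed AND cfg_changed AND run_integ -> compile_b]. ⇒ new: gen_docs, format_ok, deploy_stage, compile_b.
[2] (3) [compile_b AND src_changed -> tests_changed]; (9) [compile_b AND link_lib AND format_ok -> deploy_prod]. ⇒ new: tests_changed, deploy_prod.
[3] (6) [deploy_prod AND deploy_stage AND artifact_signed -> cache_hit]. ⇒ new: cache_hit.
Fixed point reached. run_unit is concluded only by (4); (4) needs hdr_changed (never derived).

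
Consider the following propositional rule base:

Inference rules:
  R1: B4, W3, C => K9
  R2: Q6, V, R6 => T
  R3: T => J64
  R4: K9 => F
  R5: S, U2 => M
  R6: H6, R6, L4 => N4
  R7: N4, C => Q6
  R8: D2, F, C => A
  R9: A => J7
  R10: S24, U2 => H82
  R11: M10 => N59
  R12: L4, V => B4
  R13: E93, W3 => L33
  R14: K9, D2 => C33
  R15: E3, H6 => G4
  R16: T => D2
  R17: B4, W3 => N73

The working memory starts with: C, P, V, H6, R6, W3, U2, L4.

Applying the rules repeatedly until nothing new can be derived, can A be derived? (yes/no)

yes

Round 1 fires R6, R12, giving N4, B4.
Round 2 fires R1, R7, R17, giving K9, Q6, N73.
Round 3 fires R2, R4, giving T, F.
Round 4 fires R3, R16, giving J64, D2.
Round 5 fires R8, R14, giving A, C33.
Round 6 fires R9, giving J7.
A appears in round 5, so it is derivable.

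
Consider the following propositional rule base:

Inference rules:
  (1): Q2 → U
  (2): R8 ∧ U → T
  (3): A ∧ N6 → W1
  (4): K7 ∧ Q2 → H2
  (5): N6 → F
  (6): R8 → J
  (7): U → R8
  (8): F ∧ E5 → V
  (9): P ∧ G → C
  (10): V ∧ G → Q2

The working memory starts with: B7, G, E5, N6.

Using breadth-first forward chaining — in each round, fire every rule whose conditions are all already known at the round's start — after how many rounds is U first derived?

4

Round 1: (5) [N6 → F]. Adds F.
Round 2: (8) [F ∧ E5 → V]. Adds V.
Round 3: (10) [V ∧ G → Q2]. Adds Q2.
Round 4: (1) [Q2 → U]. Adds U.
U first appears in round 4.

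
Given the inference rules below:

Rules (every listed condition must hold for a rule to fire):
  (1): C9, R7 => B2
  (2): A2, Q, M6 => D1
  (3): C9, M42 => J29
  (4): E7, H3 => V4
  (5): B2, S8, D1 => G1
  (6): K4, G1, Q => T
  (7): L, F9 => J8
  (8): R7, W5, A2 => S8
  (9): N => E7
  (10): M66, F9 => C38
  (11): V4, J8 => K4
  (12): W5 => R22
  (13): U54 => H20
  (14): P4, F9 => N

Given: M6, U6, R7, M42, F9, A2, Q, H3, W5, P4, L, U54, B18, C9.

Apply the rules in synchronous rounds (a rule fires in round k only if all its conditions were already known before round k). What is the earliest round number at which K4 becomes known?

4

Round 1 — (1), (2), (3), (7), (8), (12), (13), (14), derive B2, D1, J29, J8, S8, R22, H20, N.
Round 2 — (5), (9), derive G1, E7.
Round 3 — (4), derive V4.
Round 4 — (11), derive K4.
K4 first appears in round 4.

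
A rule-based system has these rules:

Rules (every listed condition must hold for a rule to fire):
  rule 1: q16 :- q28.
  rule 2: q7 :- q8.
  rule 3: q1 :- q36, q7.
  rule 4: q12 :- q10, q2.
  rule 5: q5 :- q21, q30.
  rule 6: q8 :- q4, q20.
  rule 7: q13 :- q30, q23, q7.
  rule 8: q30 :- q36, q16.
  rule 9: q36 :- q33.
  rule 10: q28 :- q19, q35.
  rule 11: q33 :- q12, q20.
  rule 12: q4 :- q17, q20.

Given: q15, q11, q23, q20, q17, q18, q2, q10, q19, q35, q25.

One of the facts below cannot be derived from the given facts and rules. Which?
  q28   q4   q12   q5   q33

q5

Round 1 — rule 4, rule 10, rule 12, derive q12, q28, q4.
Round 2 — rule 1, rule 6, rule 11, derive q16, q8, q33.
Round 3 — rule 2, rule 9, derive q7, q36.
Round 4 — rule 3, rule 8, derive q1, q30.
Round 5 — rule 7, derive q13.
Derived: q33 (round 2), q12 (round 1), q28 (round 1), q4 (round 1). q5 never appears in any round.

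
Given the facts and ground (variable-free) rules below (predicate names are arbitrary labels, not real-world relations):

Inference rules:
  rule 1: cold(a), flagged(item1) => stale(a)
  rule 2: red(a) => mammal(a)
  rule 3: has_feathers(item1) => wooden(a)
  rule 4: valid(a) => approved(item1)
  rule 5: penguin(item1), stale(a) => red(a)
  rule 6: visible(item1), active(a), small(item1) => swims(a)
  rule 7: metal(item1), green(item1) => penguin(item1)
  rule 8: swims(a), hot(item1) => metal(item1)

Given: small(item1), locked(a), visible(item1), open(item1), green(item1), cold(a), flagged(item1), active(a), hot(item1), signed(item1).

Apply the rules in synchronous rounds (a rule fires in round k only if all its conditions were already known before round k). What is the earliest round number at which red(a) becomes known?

Round 1 fires rule 1, rule 6, giving stale(a), swims(a).
Round 2 fires rule 8, giving metal(item1).
Round 3 fires rule 7, giving penguin(item1).
Round 4 fires rule 5, giving red(a).
red(a) first appears in round 4.

4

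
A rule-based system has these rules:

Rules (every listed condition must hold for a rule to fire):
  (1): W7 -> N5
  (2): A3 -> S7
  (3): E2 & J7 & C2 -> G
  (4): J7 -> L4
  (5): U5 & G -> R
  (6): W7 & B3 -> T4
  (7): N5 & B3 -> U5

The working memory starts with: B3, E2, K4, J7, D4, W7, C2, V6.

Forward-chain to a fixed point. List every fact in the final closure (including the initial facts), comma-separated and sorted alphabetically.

B3, C2, D4, E2, G, J7, K4, L4, N5, R, T4, U5, V6, W7

Round 1 — (1), (3), (4), (6), derive N5, G, L4, T4.
Round 2 — (7), derive U5.
Round 3 — (5), derive R.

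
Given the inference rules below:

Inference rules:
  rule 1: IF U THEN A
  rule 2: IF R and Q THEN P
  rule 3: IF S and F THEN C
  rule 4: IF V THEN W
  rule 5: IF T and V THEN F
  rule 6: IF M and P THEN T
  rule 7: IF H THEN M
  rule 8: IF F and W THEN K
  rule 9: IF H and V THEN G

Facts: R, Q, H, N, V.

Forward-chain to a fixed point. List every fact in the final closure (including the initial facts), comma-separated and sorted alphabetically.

F, G, H, K, M, N, P, Q, R, T, V, W

Round 1: rule 2 [IF R and Q THEN P]; rule 4 [IF V THEN W]; rule 7 [IF H THEN M]; rule 9 [IF H and V THEN G]. Adds P, W, M, G.
Round 2: rule 6 [IF M and P THEN T]. Adds T.
Round 3: rule 5 [IF T and V THEN F]. Adds F.
Round 4: rule 8 [IF F and W THEN K]. Adds K.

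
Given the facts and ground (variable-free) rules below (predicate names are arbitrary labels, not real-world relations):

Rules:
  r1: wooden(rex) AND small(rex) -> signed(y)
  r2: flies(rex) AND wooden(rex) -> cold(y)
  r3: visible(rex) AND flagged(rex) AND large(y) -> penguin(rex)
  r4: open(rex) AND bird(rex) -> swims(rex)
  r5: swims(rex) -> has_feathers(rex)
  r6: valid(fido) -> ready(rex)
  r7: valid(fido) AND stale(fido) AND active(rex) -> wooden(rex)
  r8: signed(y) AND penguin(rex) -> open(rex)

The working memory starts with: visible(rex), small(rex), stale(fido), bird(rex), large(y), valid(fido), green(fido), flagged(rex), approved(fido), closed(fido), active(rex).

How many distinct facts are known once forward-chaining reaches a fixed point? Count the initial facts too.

18

Round 1: r3 [visible(rex) AND flagged(rex) AND large(y) -> penguin(rex)]; r6 [valid(fido) -> ready(rex)]; r7 [valid(fido) AND stale(fido) AND active(rex) -> wooden(rex)]. Adds penguin(rex), ready(rex), wooden(rex).
Round 2: r1 [wooden(rex) AND small(rex) -> signed(y)]. Adds signed(y).
Round 3: r8 [signed(y) AND penguin(rex) -> open(rex)]. Adds open(rex).
Round 4: r4 [open(rex) AND bird(rex) -> swims(rex)]. Adds swims(rex).
Round 5: r5 [swims(rex) -> has_feathers(rex)]. Adds has_feathers(rex).
Closure: {active(rex), approved(fido), bird(rex), closed(fido), flagged(rex), green(fido), has_feathers(rex), large(y), open(rex), penguin(rex), ready(rex), signed(y), small(rex), stale(fido), swims(rex), valid(fido), visible(rex), wooden(rex)} — 18 facts.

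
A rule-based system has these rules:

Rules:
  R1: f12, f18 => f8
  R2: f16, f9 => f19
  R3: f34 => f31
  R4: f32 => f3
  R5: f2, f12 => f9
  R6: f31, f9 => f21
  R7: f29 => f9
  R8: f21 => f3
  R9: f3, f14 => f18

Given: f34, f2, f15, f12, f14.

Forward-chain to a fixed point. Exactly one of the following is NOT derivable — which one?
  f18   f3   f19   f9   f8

[1] R3 [f34 => f31]; R5 [f2, f12 => f9]. ⇒ new: f31, f9.
[2] R6 [f31, f9 => f21]. ⇒ new: f21.
[3] R8 [f21 => f3]. ⇒ new: f3.
[4] R9 [f3, f14 => f18]. ⇒ new: f18.
[5] R1 [f12, f18 => f8]. ⇒ new: f8.
Derived: f9 (round 1), f8 (round 5), f18 (round 4), f3 (round 3). f19 never appears in any round.

f19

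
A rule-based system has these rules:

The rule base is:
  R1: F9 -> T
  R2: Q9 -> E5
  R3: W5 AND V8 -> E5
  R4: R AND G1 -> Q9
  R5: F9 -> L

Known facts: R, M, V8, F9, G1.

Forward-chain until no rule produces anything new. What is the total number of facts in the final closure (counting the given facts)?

Round 1 fires R1, R4, R5, giving T, Q9, L.
Round 2 fires R2, giving E5.
Closure: {E5, F9, G1, L, M, Q9, R, T, V8} — 9 facts.

9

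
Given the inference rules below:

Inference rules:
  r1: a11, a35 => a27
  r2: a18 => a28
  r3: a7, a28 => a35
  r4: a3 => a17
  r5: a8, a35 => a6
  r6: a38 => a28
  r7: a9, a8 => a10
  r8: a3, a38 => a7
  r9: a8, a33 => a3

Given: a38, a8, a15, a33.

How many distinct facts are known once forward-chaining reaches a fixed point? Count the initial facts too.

10

Round 1 — r6, r9, derive a28, a3.
Round 2 — r4, r8, derive a17, a7.
Round 3 — r3, derive a35.
Round 4 — r5, derive a6.
Closure: {a15, a17, a28, a3, a33, a35, a38, a6, a7, a8} — 10 facts.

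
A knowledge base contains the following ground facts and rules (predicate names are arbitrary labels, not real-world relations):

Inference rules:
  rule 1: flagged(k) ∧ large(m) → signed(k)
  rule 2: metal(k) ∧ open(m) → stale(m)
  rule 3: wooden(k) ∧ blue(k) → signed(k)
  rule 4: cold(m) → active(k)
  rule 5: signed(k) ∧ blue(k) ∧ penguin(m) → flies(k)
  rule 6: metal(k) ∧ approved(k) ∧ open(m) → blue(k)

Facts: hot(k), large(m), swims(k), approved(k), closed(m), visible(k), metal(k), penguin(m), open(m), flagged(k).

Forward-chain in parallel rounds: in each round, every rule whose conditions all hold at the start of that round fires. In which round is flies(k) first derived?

Round 1: rule 1 [flagged(k) ∧ large(m) → signed(k)]; rule 2 [metal(k) ∧ open(m) → stale(m)]; rule 6 [metal(k) ∧ approved(k) ∧ open(m) → blue(k)]. Adds signed(k), stale(m), blue(k).
Round 2: rule 5 [signed(k) ∧ blue(k) ∧ penguin(m) → flies(k)]. Adds flies(k).
flies(k) first appears in round 2.

2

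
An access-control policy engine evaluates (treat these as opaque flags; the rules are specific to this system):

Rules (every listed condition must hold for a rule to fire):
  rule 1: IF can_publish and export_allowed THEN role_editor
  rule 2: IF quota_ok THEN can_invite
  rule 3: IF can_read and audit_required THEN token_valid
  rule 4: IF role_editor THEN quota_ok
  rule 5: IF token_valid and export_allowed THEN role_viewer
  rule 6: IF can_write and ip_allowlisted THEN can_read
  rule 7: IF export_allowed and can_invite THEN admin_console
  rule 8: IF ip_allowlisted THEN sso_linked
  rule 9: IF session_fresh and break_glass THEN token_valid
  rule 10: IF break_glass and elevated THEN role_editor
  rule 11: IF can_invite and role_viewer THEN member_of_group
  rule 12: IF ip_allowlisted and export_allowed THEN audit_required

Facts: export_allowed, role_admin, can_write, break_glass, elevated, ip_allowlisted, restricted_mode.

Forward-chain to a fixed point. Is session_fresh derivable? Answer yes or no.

Round 1 — rule 6, rule 8, rule 10, rule 12, derive can_read, sso_linked, role_editor, audit_required.
Round 2 — rule 3, rule 4, derive token_valid, quota_ok.
Round 3 — rule 2, rule 5, derive can_invite, role_viewer.
Round 4 — rule 7, rule 11, derive admin_console, member_of_group.
Fixed point reached. No rule has session_fresh as a consequent, and it is not given.

no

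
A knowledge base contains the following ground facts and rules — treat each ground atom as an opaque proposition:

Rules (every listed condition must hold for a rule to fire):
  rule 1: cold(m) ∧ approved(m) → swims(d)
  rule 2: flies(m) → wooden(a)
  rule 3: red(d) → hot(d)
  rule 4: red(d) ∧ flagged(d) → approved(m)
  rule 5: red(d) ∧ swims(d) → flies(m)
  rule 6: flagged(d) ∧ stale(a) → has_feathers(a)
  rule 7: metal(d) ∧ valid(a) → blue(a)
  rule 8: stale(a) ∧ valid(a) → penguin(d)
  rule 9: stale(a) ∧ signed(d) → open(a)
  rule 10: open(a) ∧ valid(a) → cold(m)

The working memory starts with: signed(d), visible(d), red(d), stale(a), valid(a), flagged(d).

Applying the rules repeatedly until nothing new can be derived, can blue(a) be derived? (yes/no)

no

Round 1: rule 3 [red(d) → hot(d)]; rule 4 [red(d) ∧ flagged(d) → approved(m)]; rule 6 [flagged(d) ∧ stale(a) → has_feathers(a)]; rule 8 [stale(a) ∧ valid(a) → penguin(d)]; rule 9 [stale(a) ∧ signed(d) → open(a)]. Adds hot(d), approved(m), has_feathers(a), penguin(d), open(a).
Round 2: rule 10 [open(a) ∧ valid(a) → cold(m)]. Adds cold(m).
Round 3: rule 1 [cold(m) ∧ approved(m) → swims(d)]. Adds swims(d).
Round 4: rule 5 [red(d) ∧ swims(d) → flies(m)]. Adds flies(m).
Round 5: rule 2 [flies(m) → wooden(a)]. Adds wooden(a).
Fixed point reached. blue(a) is concluded only by rule 7; rule 7 needs metal(d) (never derived).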